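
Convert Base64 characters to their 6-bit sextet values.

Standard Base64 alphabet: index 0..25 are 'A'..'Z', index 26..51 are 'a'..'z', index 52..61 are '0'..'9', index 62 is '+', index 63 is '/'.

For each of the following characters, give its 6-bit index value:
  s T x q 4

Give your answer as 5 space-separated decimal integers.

Answer: 44 19 49 42 56

Derivation:
's': a..z range, 26 + ord('s') − ord('a') = 44
'T': A..Z range, ord('T') − ord('A') = 19
'x': a..z range, 26 + ord('x') − ord('a') = 49
'q': a..z range, 26 + ord('q') − ord('a') = 42
'4': 0..9 range, 52 + ord('4') − ord('0') = 56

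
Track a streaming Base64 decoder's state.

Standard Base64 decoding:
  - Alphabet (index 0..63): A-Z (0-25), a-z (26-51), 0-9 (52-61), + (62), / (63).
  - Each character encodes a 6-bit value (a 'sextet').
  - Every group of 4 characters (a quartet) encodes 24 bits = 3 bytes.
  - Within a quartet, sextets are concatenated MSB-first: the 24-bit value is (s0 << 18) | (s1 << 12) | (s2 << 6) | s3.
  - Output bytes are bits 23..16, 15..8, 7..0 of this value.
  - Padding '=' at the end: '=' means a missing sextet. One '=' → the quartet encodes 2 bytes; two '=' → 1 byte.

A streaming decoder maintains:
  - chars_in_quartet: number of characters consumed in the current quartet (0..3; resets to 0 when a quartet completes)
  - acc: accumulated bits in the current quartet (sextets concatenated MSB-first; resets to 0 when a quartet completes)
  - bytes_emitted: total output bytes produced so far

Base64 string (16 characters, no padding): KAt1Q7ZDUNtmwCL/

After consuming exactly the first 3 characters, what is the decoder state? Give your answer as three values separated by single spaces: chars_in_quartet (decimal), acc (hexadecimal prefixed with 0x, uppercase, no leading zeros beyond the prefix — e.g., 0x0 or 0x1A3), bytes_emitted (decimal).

After char 0 ('K'=10): chars_in_quartet=1 acc=0xA bytes_emitted=0
After char 1 ('A'=0): chars_in_quartet=2 acc=0x280 bytes_emitted=0
After char 2 ('t'=45): chars_in_quartet=3 acc=0xA02D bytes_emitted=0

Answer: 3 0xA02D 0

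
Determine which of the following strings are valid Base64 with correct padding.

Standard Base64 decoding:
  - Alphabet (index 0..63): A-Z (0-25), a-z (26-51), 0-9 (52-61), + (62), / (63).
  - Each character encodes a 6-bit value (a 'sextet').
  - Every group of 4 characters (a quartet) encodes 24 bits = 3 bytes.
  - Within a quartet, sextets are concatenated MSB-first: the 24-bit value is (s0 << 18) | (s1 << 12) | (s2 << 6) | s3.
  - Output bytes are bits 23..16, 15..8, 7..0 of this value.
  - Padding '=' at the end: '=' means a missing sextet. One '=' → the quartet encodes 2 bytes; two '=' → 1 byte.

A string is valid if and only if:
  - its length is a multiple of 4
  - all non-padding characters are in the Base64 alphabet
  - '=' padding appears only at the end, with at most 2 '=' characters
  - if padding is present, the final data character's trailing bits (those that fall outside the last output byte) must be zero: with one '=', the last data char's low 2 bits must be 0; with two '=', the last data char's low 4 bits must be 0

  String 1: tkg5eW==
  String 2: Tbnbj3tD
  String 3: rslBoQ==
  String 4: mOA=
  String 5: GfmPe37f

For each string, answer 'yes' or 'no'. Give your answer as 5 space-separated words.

Answer: no yes yes yes yes

Derivation:
String 1: 'tkg5eW==' → invalid (bad trailing bits)
String 2: 'Tbnbj3tD' → valid
String 3: 'rslBoQ==' → valid
String 4: 'mOA=' → valid
String 5: 'GfmPe37f' → valid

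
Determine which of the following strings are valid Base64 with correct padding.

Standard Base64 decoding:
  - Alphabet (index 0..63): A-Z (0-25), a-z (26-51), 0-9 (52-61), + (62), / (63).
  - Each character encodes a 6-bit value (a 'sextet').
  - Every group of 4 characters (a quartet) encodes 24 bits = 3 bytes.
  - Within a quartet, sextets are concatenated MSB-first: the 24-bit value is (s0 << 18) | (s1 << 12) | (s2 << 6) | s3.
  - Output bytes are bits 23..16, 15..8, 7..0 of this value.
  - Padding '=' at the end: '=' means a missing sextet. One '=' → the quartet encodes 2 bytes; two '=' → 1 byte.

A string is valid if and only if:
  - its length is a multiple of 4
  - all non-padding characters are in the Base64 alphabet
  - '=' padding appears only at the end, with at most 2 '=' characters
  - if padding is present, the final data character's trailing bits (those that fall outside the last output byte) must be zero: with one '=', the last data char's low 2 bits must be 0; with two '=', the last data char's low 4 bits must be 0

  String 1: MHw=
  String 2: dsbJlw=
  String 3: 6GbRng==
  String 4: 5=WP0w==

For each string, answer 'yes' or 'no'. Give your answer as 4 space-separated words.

String 1: 'MHw=' → valid
String 2: 'dsbJlw=' → invalid (len=7 not mult of 4)
String 3: '6GbRng==' → valid
String 4: '5=WP0w==' → invalid (bad char(s): ['=']; '=' in middle)

Answer: yes no yes no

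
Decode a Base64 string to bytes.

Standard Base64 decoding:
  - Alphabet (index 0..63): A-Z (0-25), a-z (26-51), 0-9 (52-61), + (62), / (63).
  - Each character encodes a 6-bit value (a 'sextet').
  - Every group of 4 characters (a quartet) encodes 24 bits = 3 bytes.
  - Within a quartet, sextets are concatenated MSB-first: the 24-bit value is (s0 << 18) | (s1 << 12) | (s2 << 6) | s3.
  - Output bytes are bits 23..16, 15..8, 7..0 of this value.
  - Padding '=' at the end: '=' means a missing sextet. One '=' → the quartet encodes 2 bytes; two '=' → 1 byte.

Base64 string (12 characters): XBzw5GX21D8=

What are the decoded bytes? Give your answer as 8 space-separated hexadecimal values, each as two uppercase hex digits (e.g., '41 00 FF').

Answer: 5C 1C F0 E4 65 F6 D4 3F

Derivation:
After char 0 ('X'=23): chars_in_quartet=1 acc=0x17 bytes_emitted=0
After char 1 ('B'=1): chars_in_quartet=2 acc=0x5C1 bytes_emitted=0
After char 2 ('z'=51): chars_in_quartet=3 acc=0x17073 bytes_emitted=0
After char 3 ('w'=48): chars_in_quartet=4 acc=0x5C1CF0 -> emit 5C 1C F0, reset; bytes_emitted=3
After char 4 ('5'=57): chars_in_quartet=1 acc=0x39 bytes_emitted=3
After char 5 ('G'=6): chars_in_quartet=2 acc=0xE46 bytes_emitted=3
After char 6 ('X'=23): chars_in_quartet=3 acc=0x39197 bytes_emitted=3
After char 7 ('2'=54): chars_in_quartet=4 acc=0xE465F6 -> emit E4 65 F6, reset; bytes_emitted=6
After char 8 ('1'=53): chars_in_quartet=1 acc=0x35 bytes_emitted=6
After char 9 ('D'=3): chars_in_quartet=2 acc=0xD43 bytes_emitted=6
After char 10 ('8'=60): chars_in_quartet=3 acc=0x350FC bytes_emitted=6
Padding '=': partial quartet acc=0x350FC -> emit D4 3F; bytes_emitted=8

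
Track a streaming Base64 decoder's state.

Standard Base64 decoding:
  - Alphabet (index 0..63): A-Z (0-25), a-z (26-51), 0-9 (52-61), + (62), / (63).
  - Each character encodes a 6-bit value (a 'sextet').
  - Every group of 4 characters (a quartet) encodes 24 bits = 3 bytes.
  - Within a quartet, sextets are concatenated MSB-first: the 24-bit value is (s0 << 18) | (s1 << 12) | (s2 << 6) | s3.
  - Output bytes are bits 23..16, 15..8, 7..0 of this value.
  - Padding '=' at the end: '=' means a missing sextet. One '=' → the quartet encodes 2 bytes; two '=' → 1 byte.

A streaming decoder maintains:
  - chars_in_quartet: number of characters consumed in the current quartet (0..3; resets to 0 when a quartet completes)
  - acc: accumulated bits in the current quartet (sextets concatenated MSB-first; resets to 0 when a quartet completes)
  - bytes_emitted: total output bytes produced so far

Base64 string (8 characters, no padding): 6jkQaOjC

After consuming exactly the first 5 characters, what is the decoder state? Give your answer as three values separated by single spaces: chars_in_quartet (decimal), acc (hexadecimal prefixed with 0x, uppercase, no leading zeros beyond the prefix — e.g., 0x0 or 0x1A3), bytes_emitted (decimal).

Answer: 1 0x1A 3

Derivation:
After char 0 ('6'=58): chars_in_quartet=1 acc=0x3A bytes_emitted=0
After char 1 ('j'=35): chars_in_quartet=2 acc=0xEA3 bytes_emitted=0
After char 2 ('k'=36): chars_in_quartet=3 acc=0x3A8E4 bytes_emitted=0
After char 3 ('Q'=16): chars_in_quartet=4 acc=0xEA3910 -> emit EA 39 10, reset; bytes_emitted=3
After char 4 ('a'=26): chars_in_quartet=1 acc=0x1A bytes_emitted=3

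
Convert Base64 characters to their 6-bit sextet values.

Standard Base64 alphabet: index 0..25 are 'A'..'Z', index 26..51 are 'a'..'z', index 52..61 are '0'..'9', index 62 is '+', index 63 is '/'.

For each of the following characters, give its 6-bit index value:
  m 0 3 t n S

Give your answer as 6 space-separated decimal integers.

Answer: 38 52 55 45 39 18

Derivation:
'm': a..z range, 26 + ord('m') − ord('a') = 38
'0': 0..9 range, 52 + ord('0') − ord('0') = 52
'3': 0..9 range, 52 + ord('3') − ord('0') = 55
't': a..z range, 26 + ord('t') − ord('a') = 45
'n': a..z range, 26 + ord('n') − ord('a') = 39
'S': A..Z range, ord('S') − ord('A') = 18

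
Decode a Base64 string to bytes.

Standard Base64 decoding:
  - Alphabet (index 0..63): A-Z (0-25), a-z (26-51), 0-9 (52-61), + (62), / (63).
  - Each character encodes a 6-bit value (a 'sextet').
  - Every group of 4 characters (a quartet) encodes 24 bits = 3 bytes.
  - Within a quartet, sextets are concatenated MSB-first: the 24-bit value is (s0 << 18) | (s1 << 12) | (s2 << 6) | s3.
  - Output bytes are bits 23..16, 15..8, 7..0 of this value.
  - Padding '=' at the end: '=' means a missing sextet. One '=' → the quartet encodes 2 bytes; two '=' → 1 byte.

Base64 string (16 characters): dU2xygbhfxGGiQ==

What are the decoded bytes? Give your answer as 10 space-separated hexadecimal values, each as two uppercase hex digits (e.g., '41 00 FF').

After char 0 ('d'=29): chars_in_quartet=1 acc=0x1D bytes_emitted=0
After char 1 ('U'=20): chars_in_quartet=2 acc=0x754 bytes_emitted=0
After char 2 ('2'=54): chars_in_quartet=3 acc=0x1D536 bytes_emitted=0
After char 3 ('x'=49): chars_in_quartet=4 acc=0x754DB1 -> emit 75 4D B1, reset; bytes_emitted=3
After char 4 ('y'=50): chars_in_quartet=1 acc=0x32 bytes_emitted=3
After char 5 ('g'=32): chars_in_quartet=2 acc=0xCA0 bytes_emitted=3
After char 6 ('b'=27): chars_in_quartet=3 acc=0x3281B bytes_emitted=3
After char 7 ('h'=33): chars_in_quartet=4 acc=0xCA06E1 -> emit CA 06 E1, reset; bytes_emitted=6
After char 8 ('f'=31): chars_in_quartet=1 acc=0x1F bytes_emitted=6
After char 9 ('x'=49): chars_in_quartet=2 acc=0x7F1 bytes_emitted=6
After char 10 ('G'=6): chars_in_quartet=3 acc=0x1FC46 bytes_emitted=6
After char 11 ('G'=6): chars_in_quartet=4 acc=0x7F1186 -> emit 7F 11 86, reset; bytes_emitted=9
After char 12 ('i'=34): chars_in_quartet=1 acc=0x22 bytes_emitted=9
After char 13 ('Q'=16): chars_in_quartet=2 acc=0x890 bytes_emitted=9
Padding '==': partial quartet acc=0x890 -> emit 89; bytes_emitted=10

Answer: 75 4D B1 CA 06 E1 7F 11 86 89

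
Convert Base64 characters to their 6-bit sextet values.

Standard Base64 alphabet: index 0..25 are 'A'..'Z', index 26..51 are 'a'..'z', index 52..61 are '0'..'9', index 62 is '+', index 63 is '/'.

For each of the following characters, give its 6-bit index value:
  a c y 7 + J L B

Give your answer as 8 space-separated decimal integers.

Answer: 26 28 50 59 62 9 11 1

Derivation:
'a': a..z range, 26 + ord('a') − ord('a') = 26
'c': a..z range, 26 + ord('c') − ord('a') = 28
'y': a..z range, 26 + ord('y') − ord('a') = 50
'7': 0..9 range, 52 + ord('7') − ord('0') = 59
'+': index 62
'J': A..Z range, ord('J') − ord('A') = 9
'L': A..Z range, ord('L') − ord('A') = 11
'B': A..Z range, ord('B') − ord('A') = 1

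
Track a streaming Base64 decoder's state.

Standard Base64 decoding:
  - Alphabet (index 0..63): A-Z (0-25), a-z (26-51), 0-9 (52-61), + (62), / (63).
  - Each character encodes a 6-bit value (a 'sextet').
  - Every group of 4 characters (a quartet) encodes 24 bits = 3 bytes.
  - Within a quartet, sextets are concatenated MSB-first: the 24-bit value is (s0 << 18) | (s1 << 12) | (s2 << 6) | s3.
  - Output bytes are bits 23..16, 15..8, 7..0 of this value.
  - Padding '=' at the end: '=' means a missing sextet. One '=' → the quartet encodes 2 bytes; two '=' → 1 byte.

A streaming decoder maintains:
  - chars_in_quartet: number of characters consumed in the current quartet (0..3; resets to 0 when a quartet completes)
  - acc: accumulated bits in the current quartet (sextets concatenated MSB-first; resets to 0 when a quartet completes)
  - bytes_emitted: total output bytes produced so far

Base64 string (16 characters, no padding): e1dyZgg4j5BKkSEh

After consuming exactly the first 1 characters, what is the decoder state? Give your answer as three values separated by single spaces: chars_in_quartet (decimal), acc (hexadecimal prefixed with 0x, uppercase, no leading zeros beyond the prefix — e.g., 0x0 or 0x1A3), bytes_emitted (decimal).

After char 0 ('e'=30): chars_in_quartet=1 acc=0x1E bytes_emitted=0

Answer: 1 0x1E 0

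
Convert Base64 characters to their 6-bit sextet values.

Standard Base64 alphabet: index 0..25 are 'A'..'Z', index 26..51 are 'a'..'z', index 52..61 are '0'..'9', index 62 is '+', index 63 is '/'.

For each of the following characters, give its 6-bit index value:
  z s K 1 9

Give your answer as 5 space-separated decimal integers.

Answer: 51 44 10 53 61

Derivation:
'z': a..z range, 26 + ord('z') − ord('a') = 51
's': a..z range, 26 + ord('s') − ord('a') = 44
'K': A..Z range, ord('K') − ord('A') = 10
'1': 0..9 range, 52 + ord('1') − ord('0') = 53
'9': 0..9 range, 52 + ord('9') − ord('0') = 61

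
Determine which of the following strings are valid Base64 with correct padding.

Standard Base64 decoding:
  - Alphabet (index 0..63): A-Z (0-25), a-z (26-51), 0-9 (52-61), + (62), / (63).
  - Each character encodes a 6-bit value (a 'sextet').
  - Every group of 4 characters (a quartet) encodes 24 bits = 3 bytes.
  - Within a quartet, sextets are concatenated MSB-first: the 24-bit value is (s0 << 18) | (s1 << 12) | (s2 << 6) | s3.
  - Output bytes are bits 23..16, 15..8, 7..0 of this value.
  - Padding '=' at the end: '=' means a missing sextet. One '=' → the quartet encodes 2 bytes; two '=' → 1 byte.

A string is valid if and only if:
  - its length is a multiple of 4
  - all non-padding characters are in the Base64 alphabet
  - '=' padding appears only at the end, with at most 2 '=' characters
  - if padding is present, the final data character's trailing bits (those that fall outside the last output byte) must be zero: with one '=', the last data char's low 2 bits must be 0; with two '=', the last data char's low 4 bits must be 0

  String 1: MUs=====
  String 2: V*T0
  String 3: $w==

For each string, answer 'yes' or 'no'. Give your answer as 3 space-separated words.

Answer: no no no

Derivation:
String 1: 'MUs=====' → invalid (5 pad chars (max 2))
String 2: 'V*T0' → invalid (bad char(s): ['*'])
String 3: '$w==' → invalid (bad char(s): ['$'])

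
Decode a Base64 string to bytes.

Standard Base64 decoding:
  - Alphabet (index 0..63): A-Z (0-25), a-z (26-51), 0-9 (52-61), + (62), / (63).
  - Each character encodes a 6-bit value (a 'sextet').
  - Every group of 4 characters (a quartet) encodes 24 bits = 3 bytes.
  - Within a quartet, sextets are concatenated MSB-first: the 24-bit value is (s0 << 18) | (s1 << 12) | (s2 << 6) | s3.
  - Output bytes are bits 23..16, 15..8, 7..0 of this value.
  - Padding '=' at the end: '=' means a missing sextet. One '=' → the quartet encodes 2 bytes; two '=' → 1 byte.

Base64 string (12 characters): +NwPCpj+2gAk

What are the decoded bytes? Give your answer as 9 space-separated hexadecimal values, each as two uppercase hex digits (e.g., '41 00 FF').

Answer: F8 DC 0F 0A 98 FE DA 00 24

Derivation:
After char 0 ('+'=62): chars_in_quartet=1 acc=0x3E bytes_emitted=0
After char 1 ('N'=13): chars_in_quartet=2 acc=0xF8D bytes_emitted=0
After char 2 ('w'=48): chars_in_quartet=3 acc=0x3E370 bytes_emitted=0
After char 3 ('P'=15): chars_in_quartet=4 acc=0xF8DC0F -> emit F8 DC 0F, reset; bytes_emitted=3
After char 4 ('C'=2): chars_in_quartet=1 acc=0x2 bytes_emitted=3
After char 5 ('p'=41): chars_in_quartet=2 acc=0xA9 bytes_emitted=3
After char 6 ('j'=35): chars_in_quartet=3 acc=0x2A63 bytes_emitted=3
After char 7 ('+'=62): chars_in_quartet=4 acc=0xA98FE -> emit 0A 98 FE, reset; bytes_emitted=6
After char 8 ('2'=54): chars_in_quartet=1 acc=0x36 bytes_emitted=6
After char 9 ('g'=32): chars_in_quartet=2 acc=0xDA0 bytes_emitted=6
After char 10 ('A'=0): chars_in_quartet=3 acc=0x36800 bytes_emitted=6
After char 11 ('k'=36): chars_in_quartet=4 acc=0xDA0024 -> emit DA 00 24, reset; bytes_emitted=9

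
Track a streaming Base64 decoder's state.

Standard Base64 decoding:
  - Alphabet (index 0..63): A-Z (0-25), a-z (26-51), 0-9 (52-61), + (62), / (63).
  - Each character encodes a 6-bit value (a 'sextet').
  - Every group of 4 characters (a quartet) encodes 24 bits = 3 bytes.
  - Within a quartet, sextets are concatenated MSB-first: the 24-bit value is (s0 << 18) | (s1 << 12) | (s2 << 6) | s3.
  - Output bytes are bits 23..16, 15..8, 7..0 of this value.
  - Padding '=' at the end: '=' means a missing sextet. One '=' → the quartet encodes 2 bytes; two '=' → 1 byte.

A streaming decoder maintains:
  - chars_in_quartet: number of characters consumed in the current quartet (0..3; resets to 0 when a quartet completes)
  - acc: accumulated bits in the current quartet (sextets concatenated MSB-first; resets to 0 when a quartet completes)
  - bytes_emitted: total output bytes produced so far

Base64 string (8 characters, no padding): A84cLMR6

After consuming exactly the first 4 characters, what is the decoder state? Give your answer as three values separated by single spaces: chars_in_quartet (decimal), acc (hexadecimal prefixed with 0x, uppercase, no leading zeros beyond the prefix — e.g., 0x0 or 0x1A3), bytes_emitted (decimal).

Answer: 0 0x0 3

Derivation:
After char 0 ('A'=0): chars_in_quartet=1 acc=0x0 bytes_emitted=0
After char 1 ('8'=60): chars_in_quartet=2 acc=0x3C bytes_emitted=0
After char 2 ('4'=56): chars_in_quartet=3 acc=0xF38 bytes_emitted=0
After char 3 ('c'=28): chars_in_quartet=4 acc=0x3CE1C -> emit 03 CE 1C, reset; bytes_emitted=3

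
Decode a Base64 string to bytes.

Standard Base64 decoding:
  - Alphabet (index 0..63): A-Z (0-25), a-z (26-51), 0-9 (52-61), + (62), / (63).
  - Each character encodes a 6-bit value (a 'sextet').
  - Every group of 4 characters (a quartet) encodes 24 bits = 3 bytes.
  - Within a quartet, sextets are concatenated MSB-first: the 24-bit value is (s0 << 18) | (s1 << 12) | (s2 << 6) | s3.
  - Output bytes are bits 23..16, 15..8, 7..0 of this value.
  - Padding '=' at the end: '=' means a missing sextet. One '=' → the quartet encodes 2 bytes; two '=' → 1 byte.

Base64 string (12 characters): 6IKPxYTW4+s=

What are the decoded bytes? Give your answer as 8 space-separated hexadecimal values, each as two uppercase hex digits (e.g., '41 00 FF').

After char 0 ('6'=58): chars_in_quartet=1 acc=0x3A bytes_emitted=0
After char 1 ('I'=8): chars_in_quartet=2 acc=0xE88 bytes_emitted=0
After char 2 ('K'=10): chars_in_quartet=3 acc=0x3A20A bytes_emitted=0
After char 3 ('P'=15): chars_in_quartet=4 acc=0xE8828F -> emit E8 82 8F, reset; bytes_emitted=3
After char 4 ('x'=49): chars_in_quartet=1 acc=0x31 bytes_emitted=3
After char 5 ('Y'=24): chars_in_quartet=2 acc=0xC58 bytes_emitted=3
After char 6 ('T'=19): chars_in_quartet=3 acc=0x31613 bytes_emitted=3
After char 7 ('W'=22): chars_in_quartet=4 acc=0xC584D6 -> emit C5 84 D6, reset; bytes_emitted=6
After char 8 ('4'=56): chars_in_quartet=1 acc=0x38 bytes_emitted=6
After char 9 ('+'=62): chars_in_quartet=2 acc=0xE3E bytes_emitted=6
After char 10 ('s'=44): chars_in_quartet=3 acc=0x38FAC bytes_emitted=6
Padding '=': partial quartet acc=0x38FAC -> emit E3 EB; bytes_emitted=8

Answer: E8 82 8F C5 84 D6 E3 EB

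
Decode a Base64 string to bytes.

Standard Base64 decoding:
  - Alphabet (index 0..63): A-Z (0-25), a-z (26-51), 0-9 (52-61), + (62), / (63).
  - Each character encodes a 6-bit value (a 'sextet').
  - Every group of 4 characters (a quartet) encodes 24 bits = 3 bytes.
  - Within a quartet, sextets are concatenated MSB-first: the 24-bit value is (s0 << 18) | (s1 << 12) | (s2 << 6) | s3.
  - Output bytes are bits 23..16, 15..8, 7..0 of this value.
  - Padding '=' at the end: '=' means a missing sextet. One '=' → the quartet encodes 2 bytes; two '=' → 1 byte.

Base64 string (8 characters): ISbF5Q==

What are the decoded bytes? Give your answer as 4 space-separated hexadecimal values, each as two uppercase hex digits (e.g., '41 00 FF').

Answer: 21 26 C5 E5

Derivation:
After char 0 ('I'=8): chars_in_quartet=1 acc=0x8 bytes_emitted=0
After char 1 ('S'=18): chars_in_quartet=2 acc=0x212 bytes_emitted=0
After char 2 ('b'=27): chars_in_quartet=3 acc=0x849B bytes_emitted=0
After char 3 ('F'=5): chars_in_quartet=4 acc=0x2126C5 -> emit 21 26 C5, reset; bytes_emitted=3
After char 4 ('5'=57): chars_in_quartet=1 acc=0x39 bytes_emitted=3
After char 5 ('Q'=16): chars_in_quartet=2 acc=0xE50 bytes_emitted=3
Padding '==': partial quartet acc=0xE50 -> emit E5; bytes_emitted=4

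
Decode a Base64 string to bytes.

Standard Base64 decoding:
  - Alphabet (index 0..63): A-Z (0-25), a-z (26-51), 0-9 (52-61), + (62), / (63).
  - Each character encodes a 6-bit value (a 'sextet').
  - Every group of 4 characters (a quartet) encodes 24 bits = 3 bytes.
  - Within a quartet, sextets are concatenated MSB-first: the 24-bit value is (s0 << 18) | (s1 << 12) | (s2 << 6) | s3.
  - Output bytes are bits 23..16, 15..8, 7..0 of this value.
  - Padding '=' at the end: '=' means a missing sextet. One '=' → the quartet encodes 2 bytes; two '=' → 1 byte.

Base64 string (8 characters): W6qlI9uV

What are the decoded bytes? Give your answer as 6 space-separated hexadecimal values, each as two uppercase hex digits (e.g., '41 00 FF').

Answer: 5B AA A5 23 DB 95

Derivation:
After char 0 ('W'=22): chars_in_quartet=1 acc=0x16 bytes_emitted=0
After char 1 ('6'=58): chars_in_quartet=2 acc=0x5BA bytes_emitted=0
After char 2 ('q'=42): chars_in_quartet=3 acc=0x16EAA bytes_emitted=0
After char 3 ('l'=37): chars_in_quartet=4 acc=0x5BAAA5 -> emit 5B AA A5, reset; bytes_emitted=3
After char 4 ('I'=8): chars_in_quartet=1 acc=0x8 bytes_emitted=3
After char 5 ('9'=61): chars_in_quartet=2 acc=0x23D bytes_emitted=3
After char 6 ('u'=46): chars_in_quartet=3 acc=0x8F6E bytes_emitted=3
After char 7 ('V'=21): chars_in_quartet=4 acc=0x23DB95 -> emit 23 DB 95, reset; bytes_emitted=6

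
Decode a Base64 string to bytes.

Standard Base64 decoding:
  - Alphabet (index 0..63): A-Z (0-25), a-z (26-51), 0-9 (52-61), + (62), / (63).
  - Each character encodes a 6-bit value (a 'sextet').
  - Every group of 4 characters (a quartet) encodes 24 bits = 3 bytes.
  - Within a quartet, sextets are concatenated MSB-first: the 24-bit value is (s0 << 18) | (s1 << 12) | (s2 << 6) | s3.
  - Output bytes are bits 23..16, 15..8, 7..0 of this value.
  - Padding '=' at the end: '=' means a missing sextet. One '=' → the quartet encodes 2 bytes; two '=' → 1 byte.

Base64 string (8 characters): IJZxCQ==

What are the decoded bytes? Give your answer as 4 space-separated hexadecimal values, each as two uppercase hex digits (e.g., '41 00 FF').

After char 0 ('I'=8): chars_in_quartet=1 acc=0x8 bytes_emitted=0
After char 1 ('J'=9): chars_in_quartet=2 acc=0x209 bytes_emitted=0
After char 2 ('Z'=25): chars_in_quartet=3 acc=0x8259 bytes_emitted=0
After char 3 ('x'=49): chars_in_quartet=4 acc=0x209671 -> emit 20 96 71, reset; bytes_emitted=3
After char 4 ('C'=2): chars_in_quartet=1 acc=0x2 bytes_emitted=3
After char 5 ('Q'=16): chars_in_quartet=2 acc=0x90 bytes_emitted=3
Padding '==': partial quartet acc=0x90 -> emit 09; bytes_emitted=4

Answer: 20 96 71 09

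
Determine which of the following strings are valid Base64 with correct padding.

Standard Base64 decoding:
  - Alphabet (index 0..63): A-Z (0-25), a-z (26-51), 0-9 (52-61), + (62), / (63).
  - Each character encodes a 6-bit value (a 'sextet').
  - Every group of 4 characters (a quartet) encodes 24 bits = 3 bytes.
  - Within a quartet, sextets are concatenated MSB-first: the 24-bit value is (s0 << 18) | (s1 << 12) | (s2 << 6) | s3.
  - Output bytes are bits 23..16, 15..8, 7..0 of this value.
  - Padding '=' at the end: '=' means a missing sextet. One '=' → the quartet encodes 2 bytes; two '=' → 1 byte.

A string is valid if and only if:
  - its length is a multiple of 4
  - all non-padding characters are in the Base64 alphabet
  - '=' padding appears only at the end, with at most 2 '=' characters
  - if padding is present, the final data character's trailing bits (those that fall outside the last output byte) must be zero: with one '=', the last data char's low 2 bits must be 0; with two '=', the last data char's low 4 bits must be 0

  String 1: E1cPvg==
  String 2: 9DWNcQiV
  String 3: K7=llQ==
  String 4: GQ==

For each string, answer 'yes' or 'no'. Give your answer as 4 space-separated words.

Answer: yes yes no yes

Derivation:
String 1: 'E1cPvg==' → valid
String 2: '9DWNcQiV' → valid
String 3: 'K7=llQ==' → invalid (bad char(s): ['=']; '=' in middle)
String 4: 'GQ==' → valid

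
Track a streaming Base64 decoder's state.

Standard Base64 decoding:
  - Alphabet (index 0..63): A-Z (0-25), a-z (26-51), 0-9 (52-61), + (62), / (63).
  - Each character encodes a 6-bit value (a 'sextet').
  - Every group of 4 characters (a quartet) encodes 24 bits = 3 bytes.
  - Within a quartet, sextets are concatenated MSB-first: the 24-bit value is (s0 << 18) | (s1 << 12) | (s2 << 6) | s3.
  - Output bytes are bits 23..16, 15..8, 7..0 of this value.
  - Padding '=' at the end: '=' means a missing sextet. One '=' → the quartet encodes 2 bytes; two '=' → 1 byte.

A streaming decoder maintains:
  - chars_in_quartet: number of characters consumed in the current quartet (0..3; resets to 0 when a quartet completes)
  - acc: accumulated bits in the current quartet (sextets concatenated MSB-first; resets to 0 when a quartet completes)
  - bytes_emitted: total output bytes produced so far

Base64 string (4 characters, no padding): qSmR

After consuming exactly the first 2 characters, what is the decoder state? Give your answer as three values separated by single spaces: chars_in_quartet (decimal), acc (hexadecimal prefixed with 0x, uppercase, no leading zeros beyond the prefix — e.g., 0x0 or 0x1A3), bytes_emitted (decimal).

Answer: 2 0xA92 0

Derivation:
After char 0 ('q'=42): chars_in_quartet=1 acc=0x2A bytes_emitted=0
After char 1 ('S'=18): chars_in_quartet=2 acc=0xA92 bytes_emitted=0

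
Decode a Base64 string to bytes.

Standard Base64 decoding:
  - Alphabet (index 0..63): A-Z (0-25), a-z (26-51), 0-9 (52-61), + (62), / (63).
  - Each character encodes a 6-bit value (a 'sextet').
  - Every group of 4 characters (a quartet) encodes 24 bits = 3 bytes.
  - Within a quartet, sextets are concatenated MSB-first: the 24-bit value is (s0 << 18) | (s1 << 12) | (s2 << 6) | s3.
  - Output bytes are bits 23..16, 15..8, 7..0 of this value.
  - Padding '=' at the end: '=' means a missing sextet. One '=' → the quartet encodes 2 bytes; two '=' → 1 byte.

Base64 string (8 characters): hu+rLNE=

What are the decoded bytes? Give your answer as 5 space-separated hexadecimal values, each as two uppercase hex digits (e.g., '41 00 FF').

Answer: 86 EF AB 2C D1

Derivation:
After char 0 ('h'=33): chars_in_quartet=1 acc=0x21 bytes_emitted=0
After char 1 ('u'=46): chars_in_quartet=2 acc=0x86E bytes_emitted=0
After char 2 ('+'=62): chars_in_quartet=3 acc=0x21BBE bytes_emitted=0
After char 3 ('r'=43): chars_in_quartet=4 acc=0x86EFAB -> emit 86 EF AB, reset; bytes_emitted=3
After char 4 ('L'=11): chars_in_quartet=1 acc=0xB bytes_emitted=3
After char 5 ('N'=13): chars_in_quartet=2 acc=0x2CD bytes_emitted=3
After char 6 ('E'=4): chars_in_quartet=3 acc=0xB344 bytes_emitted=3
Padding '=': partial quartet acc=0xB344 -> emit 2C D1; bytes_emitted=5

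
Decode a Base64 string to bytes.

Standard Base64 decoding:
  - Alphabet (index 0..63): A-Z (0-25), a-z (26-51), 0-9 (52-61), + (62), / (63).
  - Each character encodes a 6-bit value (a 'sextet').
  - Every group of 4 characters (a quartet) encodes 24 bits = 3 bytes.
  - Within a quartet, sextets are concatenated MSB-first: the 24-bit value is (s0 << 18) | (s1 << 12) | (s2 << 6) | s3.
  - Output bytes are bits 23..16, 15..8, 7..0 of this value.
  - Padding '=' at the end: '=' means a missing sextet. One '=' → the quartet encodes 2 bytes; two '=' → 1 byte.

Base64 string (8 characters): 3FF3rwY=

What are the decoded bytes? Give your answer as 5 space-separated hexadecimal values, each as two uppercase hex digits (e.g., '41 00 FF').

Answer: DC 51 77 AF 06

Derivation:
After char 0 ('3'=55): chars_in_quartet=1 acc=0x37 bytes_emitted=0
After char 1 ('F'=5): chars_in_quartet=2 acc=0xDC5 bytes_emitted=0
After char 2 ('F'=5): chars_in_quartet=3 acc=0x37145 bytes_emitted=0
After char 3 ('3'=55): chars_in_quartet=4 acc=0xDC5177 -> emit DC 51 77, reset; bytes_emitted=3
After char 4 ('r'=43): chars_in_quartet=1 acc=0x2B bytes_emitted=3
After char 5 ('w'=48): chars_in_quartet=2 acc=0xAF0 bytes_emitted=3
After char 6 ('Y'=24): chars_in_quartet=3 acc=0x2BC18 bytes_emitted=3
Padding '=': partial quartet acc=0x2BC18 -> emit AF 06; bytes_emitted=5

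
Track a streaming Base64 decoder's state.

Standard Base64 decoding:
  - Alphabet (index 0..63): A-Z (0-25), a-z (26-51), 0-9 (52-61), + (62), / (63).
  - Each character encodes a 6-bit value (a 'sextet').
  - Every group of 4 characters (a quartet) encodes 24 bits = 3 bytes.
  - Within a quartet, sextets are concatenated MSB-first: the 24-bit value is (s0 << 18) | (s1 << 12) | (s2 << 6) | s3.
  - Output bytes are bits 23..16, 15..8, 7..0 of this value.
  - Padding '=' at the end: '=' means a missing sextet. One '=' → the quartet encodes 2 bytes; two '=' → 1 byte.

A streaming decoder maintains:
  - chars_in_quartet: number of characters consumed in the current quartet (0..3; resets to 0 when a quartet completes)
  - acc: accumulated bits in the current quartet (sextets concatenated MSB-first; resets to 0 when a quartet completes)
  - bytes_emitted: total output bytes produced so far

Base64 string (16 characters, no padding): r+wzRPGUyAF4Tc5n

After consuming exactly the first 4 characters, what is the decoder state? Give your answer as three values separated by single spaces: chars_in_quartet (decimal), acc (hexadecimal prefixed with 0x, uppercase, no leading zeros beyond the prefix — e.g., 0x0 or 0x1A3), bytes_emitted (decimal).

Answer: 0 0x0 3

Derivation:
After char 0 ('r'=43): chars_in_quartet=1 acc=0x2B bytes_emitted=0
After char 1 ('+'=62): chars_in_quartet=2 acc=0xAFE bytes_emitted=0
After char 2 ('w'=48): chars_in_quartet=3 acc=0x2BFB0 bytes_emitted=0
After char 3 ('z'=51): chars_in_quartet=4 acc=0xAFEC33 -> emit AF EC 33, reset; bytes_emitted=3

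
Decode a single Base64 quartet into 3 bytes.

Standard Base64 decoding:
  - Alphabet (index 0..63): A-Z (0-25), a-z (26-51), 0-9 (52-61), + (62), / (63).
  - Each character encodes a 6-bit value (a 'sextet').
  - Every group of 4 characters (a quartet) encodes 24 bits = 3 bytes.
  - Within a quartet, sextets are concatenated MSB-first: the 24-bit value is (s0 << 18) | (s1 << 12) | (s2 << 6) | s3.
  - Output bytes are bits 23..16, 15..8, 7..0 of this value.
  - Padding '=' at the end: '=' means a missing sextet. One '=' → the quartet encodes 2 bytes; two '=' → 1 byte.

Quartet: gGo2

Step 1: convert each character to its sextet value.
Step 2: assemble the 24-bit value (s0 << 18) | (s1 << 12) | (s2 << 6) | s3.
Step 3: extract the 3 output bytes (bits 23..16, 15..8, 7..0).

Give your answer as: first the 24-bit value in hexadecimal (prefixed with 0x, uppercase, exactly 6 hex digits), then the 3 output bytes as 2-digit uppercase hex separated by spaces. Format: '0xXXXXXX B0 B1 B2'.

Sextets: g=32, G=6, o=40, 2=54
24-bit: (32<<18) | (6<<12) | (40<<6) | 54
      = 0x800000 | 0x006000 | 0x000A00 | 0x000036
      = 0x806A36
Bytes: (v>>16)&0xFF=80, (v>>8)&0xFF=6A, v&0xFF=36

Answer: 0x806A36 80 6A 36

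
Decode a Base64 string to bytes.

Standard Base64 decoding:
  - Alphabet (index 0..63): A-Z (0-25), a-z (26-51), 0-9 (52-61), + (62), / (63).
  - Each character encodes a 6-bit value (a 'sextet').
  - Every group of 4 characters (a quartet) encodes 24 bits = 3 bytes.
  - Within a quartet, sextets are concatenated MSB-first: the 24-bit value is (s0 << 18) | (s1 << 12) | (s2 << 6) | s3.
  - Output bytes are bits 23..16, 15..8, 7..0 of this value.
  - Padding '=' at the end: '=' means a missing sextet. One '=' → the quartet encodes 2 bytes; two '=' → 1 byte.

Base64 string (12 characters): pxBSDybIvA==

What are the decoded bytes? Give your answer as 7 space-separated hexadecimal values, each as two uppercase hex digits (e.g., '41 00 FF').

Answer: A7 10 52 0F 26 C8 BC

Derivation:
After char 0 ('p'=41): chars_in_quartet=1 acc=0x29 bytes_emitted=0
After char 1 ('x'=49): chars_in_quartet=2 acc=0xA71 bytes_emitted=0
After char 2 ('B'=1): chars_in_quartet=3 acc=0x29C41 bytes_emitted=0
After char 3 ('S'=18): chars_in_quartet=4 acc=0xA71052 -> emit A7 10 52, reset; bytes_emitted=3
After char 4 ('D'=3): chars_in_quartet=1 acc=0x3 bytes_emitted=3
After char 5 ('y'=50): chars_in_quartet=2 acc=0xF2 bytes_emitted=3
After char 6 ('b'=27): chars_in_quartet=3 acc=0x3C9B bytes_emitted=3
After char 7 ('I'=8): chars_in_quartet=4 acc=0xF26C8 -> emit 0F 26 C8, reset; bytes_emitted=6
After char 8 ('v'=47): chars_in_quartet=1 acc=0x2F bytes_emitted=6
After char 9 ('A'=0): chars_in_quartet=2 acc=0xBC0 bytes_emitted=6
Padding '==': partial quartet acc=0xBC0 -> emit BC; bytes_emitted=7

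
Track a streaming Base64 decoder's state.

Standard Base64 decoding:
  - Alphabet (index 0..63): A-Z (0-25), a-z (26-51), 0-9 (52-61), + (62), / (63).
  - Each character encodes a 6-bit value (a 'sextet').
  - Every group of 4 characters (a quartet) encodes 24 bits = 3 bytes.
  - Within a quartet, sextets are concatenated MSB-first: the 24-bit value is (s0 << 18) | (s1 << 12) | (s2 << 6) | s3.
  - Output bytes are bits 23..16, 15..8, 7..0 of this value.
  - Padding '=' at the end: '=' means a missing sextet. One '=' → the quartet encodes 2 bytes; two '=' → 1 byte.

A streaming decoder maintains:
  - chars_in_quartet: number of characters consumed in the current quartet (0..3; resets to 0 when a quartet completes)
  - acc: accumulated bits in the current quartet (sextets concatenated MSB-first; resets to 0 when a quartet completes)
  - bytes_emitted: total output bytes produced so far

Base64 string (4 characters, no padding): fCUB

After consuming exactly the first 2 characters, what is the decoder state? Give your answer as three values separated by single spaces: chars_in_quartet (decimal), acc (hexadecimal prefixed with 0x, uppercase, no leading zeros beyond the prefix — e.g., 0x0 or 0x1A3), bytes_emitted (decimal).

After char 0 ('f'=31): chars_in_quartet=1 acc=0x1F bytes_emitted=0
After char 1 ('C'=2): chars_in_quartet=2 acc=0x7C2 bytes_emitted=0

Answer: 2 0x7C2 0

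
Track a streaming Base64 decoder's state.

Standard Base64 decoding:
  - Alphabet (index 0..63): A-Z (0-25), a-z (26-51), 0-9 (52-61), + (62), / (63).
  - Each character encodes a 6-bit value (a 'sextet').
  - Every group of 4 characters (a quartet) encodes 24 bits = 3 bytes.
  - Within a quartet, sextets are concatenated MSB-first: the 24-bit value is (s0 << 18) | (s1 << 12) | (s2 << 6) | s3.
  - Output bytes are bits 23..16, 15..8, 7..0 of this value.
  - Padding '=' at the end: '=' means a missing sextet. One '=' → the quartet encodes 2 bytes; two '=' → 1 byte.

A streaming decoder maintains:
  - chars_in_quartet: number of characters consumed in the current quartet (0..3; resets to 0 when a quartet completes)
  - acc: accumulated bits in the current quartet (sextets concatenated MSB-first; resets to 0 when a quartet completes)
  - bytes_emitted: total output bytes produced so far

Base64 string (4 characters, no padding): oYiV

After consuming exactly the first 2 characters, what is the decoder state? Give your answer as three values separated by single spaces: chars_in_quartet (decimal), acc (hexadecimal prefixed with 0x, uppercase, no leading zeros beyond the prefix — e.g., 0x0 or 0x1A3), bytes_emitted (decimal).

After char 0 ('o'=40): chars_in_quartet=1 acc=0x28 bytes_emitted=0
After char 1 ('Y'=24): chars_in_quartet=2 acc=0xA18 bytes_emitted=0

Answer: 2 0xA18 0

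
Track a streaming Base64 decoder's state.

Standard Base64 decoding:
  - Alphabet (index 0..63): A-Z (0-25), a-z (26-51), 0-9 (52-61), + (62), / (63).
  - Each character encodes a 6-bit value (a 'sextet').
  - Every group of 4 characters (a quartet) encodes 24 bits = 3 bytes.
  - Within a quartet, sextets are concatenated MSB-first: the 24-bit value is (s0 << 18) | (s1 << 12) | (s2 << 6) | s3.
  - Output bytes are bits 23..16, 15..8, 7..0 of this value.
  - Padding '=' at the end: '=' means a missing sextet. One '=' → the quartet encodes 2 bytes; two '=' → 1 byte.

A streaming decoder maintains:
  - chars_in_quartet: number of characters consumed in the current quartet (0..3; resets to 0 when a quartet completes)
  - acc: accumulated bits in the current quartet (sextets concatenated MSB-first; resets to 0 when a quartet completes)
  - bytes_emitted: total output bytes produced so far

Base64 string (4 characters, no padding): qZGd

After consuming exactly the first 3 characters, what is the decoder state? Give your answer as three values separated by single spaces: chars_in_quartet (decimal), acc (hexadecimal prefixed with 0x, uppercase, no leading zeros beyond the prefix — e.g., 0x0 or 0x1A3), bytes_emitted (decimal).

Answer: 3 0x2A646 0

Derivation:
After char 0 ('q'=42): chars_in_quartet=1 acc=0x2A bytes_emitted=0
After char 1 ('Z'=25): chars_in_quartet=2 acc=0xA99 bytes_emitted=0
After char 2 ('G'=6): chars_in_quartet=3 acc=0x2A646 bytes_emitted=0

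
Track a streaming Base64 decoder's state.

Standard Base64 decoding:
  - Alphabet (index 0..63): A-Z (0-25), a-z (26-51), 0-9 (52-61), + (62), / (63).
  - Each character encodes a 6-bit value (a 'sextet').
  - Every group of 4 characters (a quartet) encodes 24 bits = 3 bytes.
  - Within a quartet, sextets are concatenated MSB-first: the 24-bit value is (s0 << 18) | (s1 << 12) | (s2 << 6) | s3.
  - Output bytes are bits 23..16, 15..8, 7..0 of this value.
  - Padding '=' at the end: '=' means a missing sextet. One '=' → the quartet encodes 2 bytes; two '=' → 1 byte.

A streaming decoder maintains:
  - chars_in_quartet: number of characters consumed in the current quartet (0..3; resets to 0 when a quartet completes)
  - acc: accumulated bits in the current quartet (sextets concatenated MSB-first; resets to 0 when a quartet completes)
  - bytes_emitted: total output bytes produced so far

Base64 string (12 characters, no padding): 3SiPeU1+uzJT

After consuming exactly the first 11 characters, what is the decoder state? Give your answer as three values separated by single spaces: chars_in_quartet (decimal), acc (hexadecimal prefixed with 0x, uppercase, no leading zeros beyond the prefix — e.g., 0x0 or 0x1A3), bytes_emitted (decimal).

Answer: 3 0x2ECC9 6

Derivation:
After char 0 ('3'=55): chars_in_quartet=1 acc=0x37 bytes_emitted=0
After char 1 ('S'=18): chars_in_quartet=2 acc=0xDD2 bytes_emitted=0
After char 2 ('i'=34): chars_in_quartet=3 acc=0x374A2 bytes_emitted=0
After char 3 ('P'=15): chars_in_quartet=4 acc=0xDD288F -> emit DD 28 8F, reset; bytes_emitted=3
After char 4 ('e'=30): chars_in_quartet=1 acc=0x1E bytes_emitted=3
After char 5 ('U'=20): chars_in_quartet=2 acc=0x794 bytes_emitted=3
After char 6 ('1'=53): chars_in_quartet=3 acc=0x1E535 bytes_emitted=3
After char 7 ('+'=62): chars_in_quartet=4 acc=0x794D7E -> emit 79 4D 7E, reset; bytes_emitted=6
After char 8 ('u'=46): chars_in_quartet=1 acc=0x2E bytes_emitted=6
After char 9 ('z'=51): chars_in_quartet=2 acc=0xBB3 bytes_emitted=6
After char 10 ('J'=9): chars_in_quartet=3 acc=0x2ECC9 bytes_emitted=6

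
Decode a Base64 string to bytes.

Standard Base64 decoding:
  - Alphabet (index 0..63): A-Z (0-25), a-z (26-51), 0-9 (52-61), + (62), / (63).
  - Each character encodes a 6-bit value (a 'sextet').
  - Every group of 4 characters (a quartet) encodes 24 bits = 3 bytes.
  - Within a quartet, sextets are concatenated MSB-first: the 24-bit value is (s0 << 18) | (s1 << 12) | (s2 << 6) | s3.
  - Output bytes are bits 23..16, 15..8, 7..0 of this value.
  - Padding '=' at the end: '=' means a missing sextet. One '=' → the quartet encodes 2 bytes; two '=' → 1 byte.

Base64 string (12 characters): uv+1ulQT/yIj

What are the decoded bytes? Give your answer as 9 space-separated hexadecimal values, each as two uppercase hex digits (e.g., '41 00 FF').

Answer: BA FF B5 BA 54 13 FF 22 23

Derivation:
After char 0 ('u'=46): chars_in_quartet=1 acc=0x2E bytes_emitted=0
After char 1 ('v'=47): chars_in_quartet=2 acc=0xBAF bytes_emitted=0
After char 2 ('+'=62): chars_in_quartet=3 acc=0x2EBFE bytes_emitted=0
After char 3 ('1'=53): chars_in_quartet=4 acc=0xBAFFB5 -> emit BA FF B5, reset; bytes_emitted=3
After char 4 ('u'=46): chars_in_quartet=1 acc=0x2E bytes_emitted=3
After char 5 ('l'=37): chars_in_quartet=2 acc=0xBA5 bytes_emitted=3
After char 6 ('Q'=16): chars_in_quartet=3 acc=0x2E950 bytes_emitted=3
After char 7 ('T'=19): chars_in_quartet=4 acc=0xBA5413 -> emit BA 54 13, reset; bytes_emitted=6
After char 8 ('/'=63): chars_in_quartet=1 acc=0x3F bytes_emitted=6
After char 9 ('y'=50): chars_in_quartet=2 acc=0xFF2 bytes_emitted=6
After char 10 ('I'=8): chars_in_quartet=3 acc=0x3FC88 bytes_emitted=6
After char 11 ('j'=35): chars_in_quartet=4 acc=0xFF2223 -> emit FF 22 23, reset; bytes_emitted=9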